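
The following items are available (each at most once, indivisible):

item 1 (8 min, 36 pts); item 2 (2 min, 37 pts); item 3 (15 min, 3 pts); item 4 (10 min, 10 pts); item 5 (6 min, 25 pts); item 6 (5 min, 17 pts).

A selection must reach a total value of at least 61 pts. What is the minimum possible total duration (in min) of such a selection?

Subsets with value ≥ 61, sorted by total duration:
- item 2+item 5: duration 8, value 62
- item 1+item 2: duration 10, value 73
- item 2+item 5+item 6: duration 13, value 79
Minimum duration: 8 min.

8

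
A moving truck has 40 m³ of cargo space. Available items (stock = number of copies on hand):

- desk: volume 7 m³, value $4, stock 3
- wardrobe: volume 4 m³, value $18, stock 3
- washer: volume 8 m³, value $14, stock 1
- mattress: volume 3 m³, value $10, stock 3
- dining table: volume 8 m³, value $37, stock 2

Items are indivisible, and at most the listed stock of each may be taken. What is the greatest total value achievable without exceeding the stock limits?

Best selections within volume 40 and stock limits:
- 3×wardrobe + 3×mattress + 2×dining table: volume 37, value 158
- 3×wardrobe + 1×washer + 1×mattress + 2×dining table: volume 39, value 152
- 3×wardrobe + 2×mattress + 2×dining table: volume 34, value 148
- 2×wardrobe + 1×washer + 2×mattress + 2×dining table: volume 38, value 144
Best: $158.

$158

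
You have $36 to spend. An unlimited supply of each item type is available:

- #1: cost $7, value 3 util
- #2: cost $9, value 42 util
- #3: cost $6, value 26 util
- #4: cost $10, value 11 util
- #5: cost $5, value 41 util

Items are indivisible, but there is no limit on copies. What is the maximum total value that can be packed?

287 util

Best value-per-unit is #5 at 41/5, and filling with it alone uses cost 7×5=35. No mix of the others beats 7×41 = 287.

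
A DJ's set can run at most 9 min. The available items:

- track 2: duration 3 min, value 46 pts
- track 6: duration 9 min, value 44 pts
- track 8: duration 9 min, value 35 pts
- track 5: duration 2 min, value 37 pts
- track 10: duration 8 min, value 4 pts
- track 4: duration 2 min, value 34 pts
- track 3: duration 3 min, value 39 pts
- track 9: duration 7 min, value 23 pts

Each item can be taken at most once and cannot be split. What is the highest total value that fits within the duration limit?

Check high-value combinations within 9 min:
- track 2+track 5+track 3: duration 3+2+3=8, value 46+37+39=122
- track 2+track 4+track 3: duration 3+2+3=8, value 46+34+39=119
- track 2+track 5+track 4: duration 3+2+2=7, value 46+37+34=117
- track 5+track 4+track 3: duration 2+2+3=7, value 37+34+39=110
- track 2+track 3: duration 3+3=6, value 46+39=85
Best: 122 pts.

122 pts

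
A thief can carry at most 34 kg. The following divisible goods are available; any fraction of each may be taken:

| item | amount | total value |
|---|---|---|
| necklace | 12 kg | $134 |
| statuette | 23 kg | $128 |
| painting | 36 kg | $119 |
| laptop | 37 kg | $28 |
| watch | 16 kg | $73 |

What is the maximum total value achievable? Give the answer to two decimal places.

Take in order of value per unit:
- necklace (134/12 per unit): all 12 → value 134, running total 134.00
- statuette (128/23 per unit): 22 of 23 → value 22×128/23 = 122.4348, running total 256.43
Total 256.43.

256.43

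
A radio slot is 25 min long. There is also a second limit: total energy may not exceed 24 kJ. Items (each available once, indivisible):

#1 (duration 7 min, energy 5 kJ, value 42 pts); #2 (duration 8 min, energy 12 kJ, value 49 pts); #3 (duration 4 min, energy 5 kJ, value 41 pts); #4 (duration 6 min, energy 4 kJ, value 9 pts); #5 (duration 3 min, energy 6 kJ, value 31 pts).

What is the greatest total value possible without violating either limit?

132 pts

Feasible sets respecting both limits:
- #1+#2+#3: duration 19, energy 22, value 132
- #1+#3+#4+#5: duration 20, energy 20, value 123
- #1+#2+#5: duration 18, energy 23, value 122
- #2+#3+#5: duration 15, energy 23, value 121
Best: 132 pts.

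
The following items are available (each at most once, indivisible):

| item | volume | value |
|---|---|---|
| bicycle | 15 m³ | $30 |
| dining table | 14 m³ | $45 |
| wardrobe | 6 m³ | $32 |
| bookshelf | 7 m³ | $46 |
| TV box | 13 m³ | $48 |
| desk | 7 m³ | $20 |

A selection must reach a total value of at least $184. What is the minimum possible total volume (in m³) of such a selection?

47

Subsets with value ≥ 184, sorted by total volume:
- dining table+wardrobe+bookshelf+TV box+desk: volume 47, value 191
- bicycle+dining table+wardrobe+bookshelf+TV box: volume 55, value 201
- bicycle+dining table+bookshelf+TV box+desk: volume 56, value 189
- bicycle+dining table+wardrobe+bookshelf+TV box+desk: volume 62, value 221
Minimum volume: 47 m³.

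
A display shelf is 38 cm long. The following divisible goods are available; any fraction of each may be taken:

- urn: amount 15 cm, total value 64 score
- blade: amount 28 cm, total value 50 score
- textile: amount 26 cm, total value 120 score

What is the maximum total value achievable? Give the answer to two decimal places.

171.20

Take in order of value per unit:
- textile (120/26 per unit): all 26 → value 120, running total 120.00
- urn (64/15 per unit): 12 of 15 → value 12×64/15 = 51.2000, running total 171.20
Total 171.20.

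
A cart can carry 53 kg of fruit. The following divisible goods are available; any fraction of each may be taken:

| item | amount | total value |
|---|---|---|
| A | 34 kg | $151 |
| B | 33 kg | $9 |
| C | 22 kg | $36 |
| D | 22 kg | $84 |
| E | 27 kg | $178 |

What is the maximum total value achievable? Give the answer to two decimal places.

Take in order of value per unit:
- E (178/27 per unit): all 27 → value 178, running total 178.00
- A (151/34 per unit): 26 of 34 → value 26×151/34 = 115.4706, running total 293.47
Total 293.47.

293.47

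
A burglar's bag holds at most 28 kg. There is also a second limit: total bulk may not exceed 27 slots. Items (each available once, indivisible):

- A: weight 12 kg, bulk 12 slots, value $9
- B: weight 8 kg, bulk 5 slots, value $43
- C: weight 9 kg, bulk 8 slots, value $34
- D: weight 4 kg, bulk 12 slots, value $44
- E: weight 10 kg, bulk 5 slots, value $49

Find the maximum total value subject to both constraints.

Feasible sets respecting both limits:
- B+D+E: weight 22, bulk 22, value 136
- C+D+E: weight 23, bulk 25, value 127
- B+C+E: weight 27, bulk 18, value 126
Best: $136.

$136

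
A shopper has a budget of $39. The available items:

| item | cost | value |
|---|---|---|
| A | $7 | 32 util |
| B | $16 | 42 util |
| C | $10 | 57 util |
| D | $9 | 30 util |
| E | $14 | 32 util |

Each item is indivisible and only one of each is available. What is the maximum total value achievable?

This is a 0/1 knapsack; check combinations near the capacity.
- A+B+C: cost 7+16+10=33, value 32+42+57=131
- B+C+D: cost 16+10+9=35, value 42+57+30=129
- A+C+E: cost 7+10+14=31, value 32+57+32=121
Best: 131 util.

131 util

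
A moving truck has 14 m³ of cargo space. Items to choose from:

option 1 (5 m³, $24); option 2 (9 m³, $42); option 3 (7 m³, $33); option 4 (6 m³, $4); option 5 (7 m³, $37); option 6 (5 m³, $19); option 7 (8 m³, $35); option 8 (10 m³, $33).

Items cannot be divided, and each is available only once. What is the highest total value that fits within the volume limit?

Check high-value combinations within 14 m³:
- option 3+option 5: volume 7+7=14, value 33+37=70
- option 1+option 2: volume 5+9=14, value 24+42=66
- option 1+option 5: volume 5+7=12, value 24+37=61
Best: $70.

$70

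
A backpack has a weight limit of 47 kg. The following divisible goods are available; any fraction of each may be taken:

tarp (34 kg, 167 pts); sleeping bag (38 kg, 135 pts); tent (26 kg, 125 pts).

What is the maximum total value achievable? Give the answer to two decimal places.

229.50

Take in order of value per unit:
- tarp (167/34 per unit): all 34 → value 167, running total 167.00
- tent (125/26 per unit): 13 of 26 → value 13×125/26 = 62.5000, running total 229.50
Total 229.50.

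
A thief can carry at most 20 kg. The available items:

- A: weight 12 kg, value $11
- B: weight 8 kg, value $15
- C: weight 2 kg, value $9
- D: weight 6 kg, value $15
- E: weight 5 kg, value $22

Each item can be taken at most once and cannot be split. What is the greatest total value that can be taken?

Check high-value combinations within 20 kg:
- B+D+E: weight 8+6+5=19, value 15+15+22=52
- C+D+E: weight 2+6+5=13, value 9+15+22=46
- B+C+E: weight 8+2+5=15, value 15+9+22=46
Best: $52.

$52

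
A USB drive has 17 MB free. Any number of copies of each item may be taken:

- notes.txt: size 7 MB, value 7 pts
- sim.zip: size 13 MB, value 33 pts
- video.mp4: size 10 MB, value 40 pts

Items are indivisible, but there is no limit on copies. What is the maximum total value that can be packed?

47 pts

Best value-per-unit is video.mp4 at 40/10; filling with it alone gives 1×40 = 40.
Optimal mix: 1×notes.txt + 1×video.mp4 → size 17, value 47.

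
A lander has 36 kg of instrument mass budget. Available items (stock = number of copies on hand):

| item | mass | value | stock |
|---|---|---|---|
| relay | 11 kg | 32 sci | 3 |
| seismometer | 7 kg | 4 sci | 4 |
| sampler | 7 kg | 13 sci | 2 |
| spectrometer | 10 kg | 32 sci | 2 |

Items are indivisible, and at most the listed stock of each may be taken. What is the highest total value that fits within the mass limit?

Top feasible selections:
- 1×relay + 2×spectrometer: mass 31, value 96
- 2×relay + 1×spectrometer: mass 32, value 96
Best: 96 sci.

96 sci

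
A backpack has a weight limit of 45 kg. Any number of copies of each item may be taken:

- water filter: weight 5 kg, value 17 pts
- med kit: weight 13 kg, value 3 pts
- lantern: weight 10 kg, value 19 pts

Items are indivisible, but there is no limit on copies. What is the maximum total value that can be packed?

Best value-per-unit is water filter at 17/5, and filling with it alone uses weight 9×5=45. No mix of the others beats 9×17 = 153.

153 pts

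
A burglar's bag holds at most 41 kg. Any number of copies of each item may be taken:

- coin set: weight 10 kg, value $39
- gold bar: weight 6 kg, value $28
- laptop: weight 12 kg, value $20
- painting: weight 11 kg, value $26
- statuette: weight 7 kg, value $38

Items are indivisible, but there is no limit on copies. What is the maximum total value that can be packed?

$218

Best value-per-unit is statuette at 38/7; filling with it alone gives 5×38 = 190.
Optimal mix: 1×gold bar + 5×statuette → weight 41, value 218.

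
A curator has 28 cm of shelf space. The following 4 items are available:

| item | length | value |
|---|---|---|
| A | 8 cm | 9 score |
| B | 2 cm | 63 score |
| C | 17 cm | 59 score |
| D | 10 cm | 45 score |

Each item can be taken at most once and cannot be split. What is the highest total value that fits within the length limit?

131 score

Check high-value combinations within 28 cm:
- A+B+C: length 8+2+17=27, value 9+63+59=131
- B+C: length 2+17=19, value 63+59=122
- A+B+D: length 8+2+10=20, value 9+63+45=117
Best: 131 score.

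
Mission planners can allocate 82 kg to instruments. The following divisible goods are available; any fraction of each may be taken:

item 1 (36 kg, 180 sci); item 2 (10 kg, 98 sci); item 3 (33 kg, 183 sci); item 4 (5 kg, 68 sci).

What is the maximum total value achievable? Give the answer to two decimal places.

Take in order of value per unit:
- item 4 (68/5 per unit): all 5 → value 68, running total 68.00
- item 2 (98/10 per unit): all 10 → value 98, running total 166.00
- item 3 (183/33 per unit): all 33 → value 183, running total 349.00
- item 1 (180/36 per unit): 34 of 36 → value 34×180/36 = 170.0000, running total 519.00
Total 519.00.

519.00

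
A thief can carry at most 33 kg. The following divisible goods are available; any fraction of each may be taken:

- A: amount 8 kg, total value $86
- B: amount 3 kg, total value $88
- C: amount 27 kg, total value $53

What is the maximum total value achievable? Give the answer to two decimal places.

217.19

Take in order of value per unit:
- B (88/3 per unit): all 3 → value 88, running total 88.00
- A (86/8 per unit): all 8 → value 86, running total 174.00
- C (53/27 per unit): 22 of 27 → value 22×53/27 = 43.1852, running total 217.19
Total 217.19.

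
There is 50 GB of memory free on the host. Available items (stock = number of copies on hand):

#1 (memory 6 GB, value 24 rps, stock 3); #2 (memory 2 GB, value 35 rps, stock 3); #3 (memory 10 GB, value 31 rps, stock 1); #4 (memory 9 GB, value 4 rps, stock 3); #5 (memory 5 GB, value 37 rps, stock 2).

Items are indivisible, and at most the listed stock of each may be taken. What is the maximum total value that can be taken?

Best selections within memory 50 and stock limits:
- 3×#1 + 3×#2 + 1×#3 + 2×#5: memory 44, value 282
- 2×#1 + 3×#2 + 1×#3 + 1×#4 + 2×#5: memory 47, value 262
Best: 282 rps.

282 rps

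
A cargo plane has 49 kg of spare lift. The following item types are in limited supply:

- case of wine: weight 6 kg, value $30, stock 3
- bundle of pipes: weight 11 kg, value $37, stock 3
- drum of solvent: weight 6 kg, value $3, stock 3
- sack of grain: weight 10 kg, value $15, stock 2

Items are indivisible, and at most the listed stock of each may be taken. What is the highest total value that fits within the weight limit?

$171

Top feasible selections:
- 2×case of wine + 3×bundle of pipes: weight 45, value 171
- 3×case of wine + 2×bundle of pipes + 1×drum of solvent: weight 46, value 167
- 3×case of wine + 2×bundle of pipes: weight 40, value 164
Best: $171.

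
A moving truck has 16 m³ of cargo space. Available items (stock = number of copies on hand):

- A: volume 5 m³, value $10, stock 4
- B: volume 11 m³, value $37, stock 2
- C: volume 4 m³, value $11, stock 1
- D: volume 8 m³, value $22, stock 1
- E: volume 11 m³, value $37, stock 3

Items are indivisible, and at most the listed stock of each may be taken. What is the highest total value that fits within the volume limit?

$48

Best selections within volume 16 and stock limits:
- 1×C + 1×E: volume 15, value 48
- 1×B + 1×C: volume 15, value 48
- 1×A + 1×E: volume 16, value 47
- 1×A + 1×B: volume 16, value 47
Best: $48.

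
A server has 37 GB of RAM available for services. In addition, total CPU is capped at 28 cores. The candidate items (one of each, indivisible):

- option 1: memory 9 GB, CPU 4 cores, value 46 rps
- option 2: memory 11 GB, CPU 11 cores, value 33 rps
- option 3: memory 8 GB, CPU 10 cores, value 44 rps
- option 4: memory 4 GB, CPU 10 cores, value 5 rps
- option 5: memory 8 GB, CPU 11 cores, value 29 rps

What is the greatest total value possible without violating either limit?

Feasible sets respecting both limits:
- option 1+option 2+option 3: memory 28, CPU 25, value 123
- option 1+option 3+option 5: memory 25, CPU 25, value 119
- option 1+option 2+option 5: memory 28, CPU 26, value 108
Best: 123 rps.

123 rps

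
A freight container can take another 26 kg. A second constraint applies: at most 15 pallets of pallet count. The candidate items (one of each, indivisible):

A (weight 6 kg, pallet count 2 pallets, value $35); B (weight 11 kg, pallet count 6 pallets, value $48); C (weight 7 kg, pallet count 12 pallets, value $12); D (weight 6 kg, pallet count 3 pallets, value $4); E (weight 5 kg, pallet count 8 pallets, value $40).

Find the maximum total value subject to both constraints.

$88

Feasible sets respecting both limits:
- B+E: weight 16, pallet count 14, value 88
- A+B+D: weight 23, pallet count 11, value 87
- A+B: weight 17, pallet count 8, value 83
Best: $88.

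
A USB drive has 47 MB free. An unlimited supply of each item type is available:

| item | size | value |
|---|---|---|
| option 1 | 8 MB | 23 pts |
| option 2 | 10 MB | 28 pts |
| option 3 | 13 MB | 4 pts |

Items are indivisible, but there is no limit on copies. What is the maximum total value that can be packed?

Best value-per-unit is option 1 at 23/8; filling with it alone gives 5×23 = 115.
Optimal mix: 2×option 1 + 3×option 2 → size 46, value 130.

130 pts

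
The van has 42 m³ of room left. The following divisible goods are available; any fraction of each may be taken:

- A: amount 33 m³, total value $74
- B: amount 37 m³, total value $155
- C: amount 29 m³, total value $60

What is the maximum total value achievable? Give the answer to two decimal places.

Take in order of value per unit:
- B (155/37 per unit): all 37 → value 155, running total 155.00
- A (74/33 per unit): 5 of 33 → value 5×74/33 = 11.2121, running total 166.21
Total 166.21.

166.21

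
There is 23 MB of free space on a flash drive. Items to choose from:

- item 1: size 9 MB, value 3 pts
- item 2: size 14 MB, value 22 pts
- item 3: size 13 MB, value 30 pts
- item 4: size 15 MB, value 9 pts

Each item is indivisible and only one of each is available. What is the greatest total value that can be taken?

This is a 0/1 knapsack; check combinations near the capacity.
- item 1+item 3: size 9+13=22, value 3+30=33
- item 3: size 13, value 30
- item 1+item 2: size 9+14=23, value 3+22=25
Best: 33 pts.

33 pts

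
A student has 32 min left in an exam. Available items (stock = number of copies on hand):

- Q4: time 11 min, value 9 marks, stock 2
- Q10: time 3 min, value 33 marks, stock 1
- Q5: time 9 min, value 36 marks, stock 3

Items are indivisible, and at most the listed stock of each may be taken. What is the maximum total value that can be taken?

141 marks

Best selections within time 32 and stock limits:
- 1×Q10 + 3×Q5: time 30, value 141
- 1×Q4 + 1×Q10 + 2×Q5: time 32, value 114
Best: 141 marks.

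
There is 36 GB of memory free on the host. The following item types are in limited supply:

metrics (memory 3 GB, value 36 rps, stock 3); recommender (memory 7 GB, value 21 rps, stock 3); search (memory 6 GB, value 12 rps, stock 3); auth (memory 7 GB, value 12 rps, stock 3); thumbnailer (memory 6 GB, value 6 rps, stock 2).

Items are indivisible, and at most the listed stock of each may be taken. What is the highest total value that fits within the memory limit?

Top feasible selections:
- 3×metrics + 3×recommender + 1×search: memory 36, value 183
- 3×metrics + 3×recommender + 1×thumbnailer: memory 36, value 177
- 3×metrics + 2×recommender + 2×search: memory 35, value 174
- 3×metrics + 2×recommender + 1×search + 1×auth: memory 36, value 174
Best: 183 rps.

183 rps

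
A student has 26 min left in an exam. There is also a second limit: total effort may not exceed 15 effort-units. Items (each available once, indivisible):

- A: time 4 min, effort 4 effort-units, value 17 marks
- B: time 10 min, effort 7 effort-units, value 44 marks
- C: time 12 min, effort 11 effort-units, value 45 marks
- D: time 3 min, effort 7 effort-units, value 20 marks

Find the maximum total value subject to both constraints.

64 marks

Feasible sets respecting both limits:
- B+D: time 13, effort 14, value 64
- A+C: time 16, effort 15, value 62
- A+B: time 14, effort 11, value 61
- C: time 12, effort 11, value 45
Best: 64 marks.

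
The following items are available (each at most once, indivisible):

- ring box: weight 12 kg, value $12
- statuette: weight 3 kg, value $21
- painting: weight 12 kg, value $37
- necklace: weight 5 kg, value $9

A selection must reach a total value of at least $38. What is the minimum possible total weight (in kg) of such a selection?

Subsets with value ≥ 38, sorted by total weight:
- statuette+painting: weight 15, value 58
- painting+necklace: weight 17, value 46
Minimum weight: 15 kg.

15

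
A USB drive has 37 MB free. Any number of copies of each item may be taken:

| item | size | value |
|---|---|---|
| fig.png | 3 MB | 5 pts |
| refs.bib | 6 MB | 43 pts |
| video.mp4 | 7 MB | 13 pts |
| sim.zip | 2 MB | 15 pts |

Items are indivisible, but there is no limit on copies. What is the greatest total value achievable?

Best value-per-unit is sim.zip at 15/2, and filling with it alone uses size 18×2=36. No mix of the others beats 18×15 = 270.

270 pts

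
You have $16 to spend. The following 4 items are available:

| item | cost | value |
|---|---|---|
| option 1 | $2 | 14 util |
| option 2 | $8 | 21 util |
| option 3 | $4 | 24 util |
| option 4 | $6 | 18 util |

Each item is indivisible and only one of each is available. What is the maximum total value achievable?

This is a 0/1 knapsack; check combinations near the capacity.
- option 1+option 2+option 3: cost 2+8+4=14, value 14+21+24=59
- option 1+option 3+option 4: cost 2+4+6=12, value 14+24+18=56
- option 1+option 2+option 4: cost 2+8+6=16, value 14+21+18=53
Best: 59 util.

59 util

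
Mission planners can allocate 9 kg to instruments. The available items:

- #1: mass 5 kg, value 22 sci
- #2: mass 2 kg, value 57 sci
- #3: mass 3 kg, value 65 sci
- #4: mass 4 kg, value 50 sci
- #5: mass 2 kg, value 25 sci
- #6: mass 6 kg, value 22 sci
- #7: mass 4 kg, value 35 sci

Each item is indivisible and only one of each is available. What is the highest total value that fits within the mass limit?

172 sci

This is a 0/1 knapsack; check combinations near the capacity.
- #2+#3+#4: mass 2+3+4=9, value 57+65+50=172
- #2+#3+#7: mass 2+3+4=9, value 57+65+35=157
- #2+#3+#5: mass 2+3+2=7, value 57+65+25=147
- #3+#4+#5: mass 3+4+2=9, value 65+50+25=140
Best: 172 sci.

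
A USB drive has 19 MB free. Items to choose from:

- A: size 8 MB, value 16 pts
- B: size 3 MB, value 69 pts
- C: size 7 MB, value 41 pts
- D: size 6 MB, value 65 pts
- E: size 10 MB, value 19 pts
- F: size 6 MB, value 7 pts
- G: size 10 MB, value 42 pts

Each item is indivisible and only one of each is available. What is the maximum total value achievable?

Check high-value combinations within 19 MB:
- B+D+G: size 3+6+10=19, value 69+65+42=176
- B+C+D: size 3+7+6=16, value 69+41+65=175
- B+D+E: size 3+6+10=19, value 69+65+19=153
- A+B+D: size 8+3+6=17, value 16+69+65=150
- B+D+F: size 3+6+6=15, value 69+65+7=141
Best: 176 pts.

176 pts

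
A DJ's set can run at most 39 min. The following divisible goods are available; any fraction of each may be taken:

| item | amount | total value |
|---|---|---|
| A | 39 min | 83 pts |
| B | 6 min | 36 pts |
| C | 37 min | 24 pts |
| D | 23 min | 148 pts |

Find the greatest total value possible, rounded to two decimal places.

205.28

Take in order of value per unit:
- D (148/23 per unit): all 23 → value 148, running total 148.00
- B (36/6 per unit): all 6 → value 36, running total 184.00
- A (83/39 per unit): 10 of 39 → value 10×83/39 = 21.2821, running total 205.28
Total 205.28.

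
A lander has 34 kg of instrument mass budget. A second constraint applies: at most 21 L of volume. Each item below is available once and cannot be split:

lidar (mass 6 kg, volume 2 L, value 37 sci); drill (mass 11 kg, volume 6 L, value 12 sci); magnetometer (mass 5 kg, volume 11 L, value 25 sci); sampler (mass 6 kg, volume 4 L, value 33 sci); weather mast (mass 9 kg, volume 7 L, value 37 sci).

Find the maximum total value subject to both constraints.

119 sci

Feasible sets respecting both limits:
- lidar+drill+sampler+weather mast: mass 32, volume 19, value 119
- lidar+sampler+weather mast: mass 21, volume 13, value 107
- lidar+magnetometer+weather mast: mass 20, volume 20, value 99
Best: 119 sci.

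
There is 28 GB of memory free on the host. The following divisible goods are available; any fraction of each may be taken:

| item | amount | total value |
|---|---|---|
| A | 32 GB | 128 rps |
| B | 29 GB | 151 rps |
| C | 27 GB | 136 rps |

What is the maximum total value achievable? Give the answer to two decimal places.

Take in order of value per unit:
- B (151/29 per unit): 28 of 29 → value 28×151/29 = 145.7931, running total 145.79
Total 145.79.

145.79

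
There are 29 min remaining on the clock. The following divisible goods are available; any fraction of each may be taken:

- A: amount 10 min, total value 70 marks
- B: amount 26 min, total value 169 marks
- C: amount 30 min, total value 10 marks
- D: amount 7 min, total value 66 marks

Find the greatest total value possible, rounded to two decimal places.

214.00

Take in order of value per unit:
- D (66/7 per unit): all 7 → value 66, running total 66.00
- A (70/10 per unit): all 10 → value 70, running total 136.00
- B (169/26 per unit): 12 of 26 → value 12×169/26 = 78.0000, running total 214.00
Total 214.00.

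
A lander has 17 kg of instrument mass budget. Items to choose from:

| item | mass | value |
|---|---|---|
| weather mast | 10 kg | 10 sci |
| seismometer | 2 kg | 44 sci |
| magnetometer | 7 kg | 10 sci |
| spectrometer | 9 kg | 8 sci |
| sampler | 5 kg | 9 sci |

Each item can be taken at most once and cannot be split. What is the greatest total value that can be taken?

Check high-value combinations within 17 kg:
- seismometer+magnetometer+sampler: mass 2+7+5=14, value 44+10+9=63
- weather mast+seismometer+sampler: mass 10+2+5=17, value 10+44+9=63
- seismometer+spectrometer+sampler: mass 2+9+5=16, value 44+8+9=61
- seismometer+magnetometer: mass 2+7=9, value 44+10=54
- weather mast+seismometer: mass 10+2=12, value 10+44=54
Best: 63 sci.

63 sci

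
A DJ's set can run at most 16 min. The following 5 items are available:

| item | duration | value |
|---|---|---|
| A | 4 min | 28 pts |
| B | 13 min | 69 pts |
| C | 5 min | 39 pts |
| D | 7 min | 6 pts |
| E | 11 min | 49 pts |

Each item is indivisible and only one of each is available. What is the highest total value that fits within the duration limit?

This is a 0/1 knapsack; check combinations near the capacity.
- C+E: duration 5+11=16, value 39+49=88
- A+E: duration 4+11=15, value 28+49=77
- A+C+D: duration 4+5+7=16, value 28+39+6=73
Best: 88 pts.

88 pts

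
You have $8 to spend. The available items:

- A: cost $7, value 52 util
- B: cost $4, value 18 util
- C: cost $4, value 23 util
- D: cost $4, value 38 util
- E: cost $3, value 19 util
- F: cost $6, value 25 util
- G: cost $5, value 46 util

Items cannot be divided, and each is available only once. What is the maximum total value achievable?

Check high-value combinations within $8:
- E+G: cost 3+5=8, value 19+46=65
- C+D: cost 4+4=8, value 23+38=61
- D+E: cost 4+3=7, value 38+19=57
Best: 65 util.

65 util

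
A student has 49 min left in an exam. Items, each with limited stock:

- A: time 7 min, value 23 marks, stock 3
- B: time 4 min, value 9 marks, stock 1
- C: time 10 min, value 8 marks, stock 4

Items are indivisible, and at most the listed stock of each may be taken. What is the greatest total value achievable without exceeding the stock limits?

94 marks

Top feasible selections:
- 3×A + 1×B + 2×C: time 45, value 94
- 3×A + 1×B + 1×C: time 35, value 86
Best: 94 marks.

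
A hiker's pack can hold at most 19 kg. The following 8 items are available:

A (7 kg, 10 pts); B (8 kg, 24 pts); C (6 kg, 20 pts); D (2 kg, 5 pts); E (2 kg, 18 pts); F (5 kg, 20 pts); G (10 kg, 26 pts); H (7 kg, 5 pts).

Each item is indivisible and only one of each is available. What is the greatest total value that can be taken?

69 pts

Check high-value combinations within 19 kg:
- D+E+F+G: weight 2+2+5+10=19, value 5+18+20+26=69
- B+D+E+F: weight 8+2+2+5=17, value 24+5+18+20=67
- B+C+D+E: weight 8+6+2+2=18, value 24+20+5+18=67
Best: 69 pts.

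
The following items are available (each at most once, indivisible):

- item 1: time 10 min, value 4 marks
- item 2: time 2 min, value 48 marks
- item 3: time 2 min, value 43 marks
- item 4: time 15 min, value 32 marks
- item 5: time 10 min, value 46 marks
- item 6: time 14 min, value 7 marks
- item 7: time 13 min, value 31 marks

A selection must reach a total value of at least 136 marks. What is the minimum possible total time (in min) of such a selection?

Subsets with value ≥ 136, sorted by total time:
- item 2+item 3+item 5: time 14, value 137
- item 1+item 2+item 3+item 5: time 24, value 141
Minimum time: 14 min.

14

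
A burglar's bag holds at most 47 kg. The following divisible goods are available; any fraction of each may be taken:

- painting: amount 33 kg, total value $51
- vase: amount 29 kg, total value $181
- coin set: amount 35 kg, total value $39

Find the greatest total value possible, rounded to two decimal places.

Take in order of value per unit:
- vase (181/29 per unit): all 29 → value 181, running total 181.00
- painting (51/33 per unit): 18 of 33 → value 18×51/33 = 27.8182, running total 208.82
Total 208.82.

208.82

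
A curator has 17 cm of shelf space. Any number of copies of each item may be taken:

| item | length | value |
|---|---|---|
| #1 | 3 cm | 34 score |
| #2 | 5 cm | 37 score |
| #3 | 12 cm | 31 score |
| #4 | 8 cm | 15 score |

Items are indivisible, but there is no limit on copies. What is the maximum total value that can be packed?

Best value-per-unit is #1 at 34/3; filling with it alone gives 5×34 = 170.
Optimal mix: 4×#1 + 1×#2 → length 17, value 173.

173 score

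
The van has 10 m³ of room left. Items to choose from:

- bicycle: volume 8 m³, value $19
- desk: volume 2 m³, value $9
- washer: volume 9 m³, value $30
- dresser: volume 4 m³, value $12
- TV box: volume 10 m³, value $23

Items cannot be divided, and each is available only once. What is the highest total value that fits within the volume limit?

$30

Check high-value combinations within 10 m³:
- washer: volume 9, value 30
- bicycle+desk: volume 8+2=10, value 19+9=28
- TV box: volume 10, value 23
Best: $30.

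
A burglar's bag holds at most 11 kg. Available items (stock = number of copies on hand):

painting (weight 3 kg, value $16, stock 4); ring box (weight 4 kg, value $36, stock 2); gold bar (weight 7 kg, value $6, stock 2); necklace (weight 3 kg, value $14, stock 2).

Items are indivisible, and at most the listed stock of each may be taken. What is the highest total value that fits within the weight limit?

$88

Top feasible selections:
- 1×painting + 2×ring box: weight 11, value 88
- 2×ring box + 1×necklace: weight 11, value 86
- 2×ring box: weight 8, value 72
- 2×painting + 1×ring box: weight 10, value 68
Best: $88.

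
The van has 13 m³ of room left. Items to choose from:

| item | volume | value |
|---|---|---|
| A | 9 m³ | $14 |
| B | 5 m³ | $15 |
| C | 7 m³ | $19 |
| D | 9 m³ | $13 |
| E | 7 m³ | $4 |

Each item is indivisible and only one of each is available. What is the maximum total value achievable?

This is a 0/1 knapsack; check combinations near the capacity.
- B+C: volume 5+7=12, value 15+19=34
- C: volume 7, value 19
- B+E: volume 5+7=12, value 15+4=19
Best: $34.

$34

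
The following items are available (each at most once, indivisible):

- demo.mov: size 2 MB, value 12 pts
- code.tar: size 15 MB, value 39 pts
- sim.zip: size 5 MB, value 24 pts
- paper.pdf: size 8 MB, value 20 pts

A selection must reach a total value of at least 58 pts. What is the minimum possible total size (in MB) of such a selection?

Subsets with value ≥ 58, sorted by total size:
- code.tar+sim.zip: size 20, value 63
- demo.mov+code.tar+sim.zip: size 22, value 75
Minimum size: 20 MB.

20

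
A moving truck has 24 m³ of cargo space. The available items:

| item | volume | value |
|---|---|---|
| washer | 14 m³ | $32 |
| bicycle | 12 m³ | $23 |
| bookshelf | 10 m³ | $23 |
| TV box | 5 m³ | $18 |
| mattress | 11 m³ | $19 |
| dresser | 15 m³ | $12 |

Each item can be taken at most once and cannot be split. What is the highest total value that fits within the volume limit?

$55

Check high-value combinations within 24 m³:
- washer+bookshelf: volume 14+10=24, value 32+23=55
- washer+TV box: volume 14+5=19, value 32+18=50
- bicycle+bookshelf: volume 12+10=22, value 23+23=46
- bookshelf+mattress: volume 10+11=21, value 23+19=42
- bicycle+mattress: volume 12+11=23, value 23+19=42
Best: $55.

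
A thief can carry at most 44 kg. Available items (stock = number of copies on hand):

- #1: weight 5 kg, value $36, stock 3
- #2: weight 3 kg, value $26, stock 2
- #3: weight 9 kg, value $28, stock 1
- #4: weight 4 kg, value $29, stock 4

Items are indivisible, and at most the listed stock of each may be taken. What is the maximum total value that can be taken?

Top feasible selections:
- 3×#1 + 1×#2 + 1×#3 + 4×#4: weight 43, value 278
- 3×#1 + 2×#2 + 4×#4: weight 37, value 276
- 3×#1 + 2×#2 + 1×#3 + 3×#4: weight 42, value 275
- 2×#1 + 2×#2 + 1×#3 + 4×#4: weight 41, value 268
Best: $278.

$278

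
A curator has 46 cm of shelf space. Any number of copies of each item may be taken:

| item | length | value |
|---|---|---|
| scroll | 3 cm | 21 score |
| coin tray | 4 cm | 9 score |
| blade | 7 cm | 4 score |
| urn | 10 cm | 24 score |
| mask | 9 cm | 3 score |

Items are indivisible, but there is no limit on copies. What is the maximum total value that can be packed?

315 score

Best value-per-unit is scroll at 21/3, and filling with it alone uses length 15×3=45. No mix of the others beats 15×21 = 315.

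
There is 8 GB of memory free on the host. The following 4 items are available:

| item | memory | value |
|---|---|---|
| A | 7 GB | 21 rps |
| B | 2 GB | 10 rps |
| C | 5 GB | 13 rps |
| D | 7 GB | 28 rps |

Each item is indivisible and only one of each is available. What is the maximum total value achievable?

Check high-value combinations within 8 GB:
- D: memory 7, value 28
- B+C: memory 2+5=7, value 10+13=23
- A: memory 7, value 21
Best: 28 rps.

28 rps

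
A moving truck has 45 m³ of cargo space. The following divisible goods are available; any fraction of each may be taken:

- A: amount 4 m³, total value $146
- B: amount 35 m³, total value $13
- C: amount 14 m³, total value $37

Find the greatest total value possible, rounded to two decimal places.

Take in order of value per unit:
- A (146/4 per unit): all 4 → value 146, running total 146.00
- C (37/14 per unit): all 14 → value 37, running total 183.00
- B (13/35 per unit): 27 of 35 → value 27×13/35 = 10.0286, running total 193.03
Total 193.03.

193.03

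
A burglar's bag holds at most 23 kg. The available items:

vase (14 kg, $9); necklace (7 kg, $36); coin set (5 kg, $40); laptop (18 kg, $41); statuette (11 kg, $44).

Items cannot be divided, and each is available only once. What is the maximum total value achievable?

$120

This is a 0/1 knapsack; check combinations near the capacity.
- necklace+coin set+statuette: weight 7+5+11=23, value 36+40+44=120
- coin set+statuette: weight 5+11=16, value 40+44=84
- coin set+laptop: weight 5+18=23, value 40+41=81
Best: $120.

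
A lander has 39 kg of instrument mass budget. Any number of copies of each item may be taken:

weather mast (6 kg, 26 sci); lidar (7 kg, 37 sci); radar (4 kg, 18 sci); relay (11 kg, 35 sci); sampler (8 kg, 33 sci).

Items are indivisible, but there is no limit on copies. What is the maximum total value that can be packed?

Best value-per-unit is lidar at 37/7; filling with it alone gives 5×37 = 185.
Optimal mix: 5×lidar + 1×radar → mass 39, value 203.

203 sci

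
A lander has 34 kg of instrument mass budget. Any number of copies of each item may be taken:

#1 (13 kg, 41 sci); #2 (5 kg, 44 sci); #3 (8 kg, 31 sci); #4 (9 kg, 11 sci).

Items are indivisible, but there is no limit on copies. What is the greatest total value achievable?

264 sci

Best value-per-unit is #2 at 44/5, and filling with it alone uses mass 6×5=30. No mix of the others beats 6×44 = 264.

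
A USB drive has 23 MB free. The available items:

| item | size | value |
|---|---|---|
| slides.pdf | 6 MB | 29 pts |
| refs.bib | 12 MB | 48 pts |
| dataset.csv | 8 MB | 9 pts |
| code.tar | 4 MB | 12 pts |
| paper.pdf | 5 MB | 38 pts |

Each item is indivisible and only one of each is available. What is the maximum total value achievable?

115 pts

Check high-value combinations within 23 MB:
- slides.pdf+refs.bib+paper.pdf: size 6+12+5=23, value 29+48+38=115
- refs.bib+code.tar+paper.pdf: size 12+4+5=21, value 48+12+38=98
- slides.pdf+refs.bib+code.tar: size 6+12+4=22, value 29+48+12=89
Best: 115 pts.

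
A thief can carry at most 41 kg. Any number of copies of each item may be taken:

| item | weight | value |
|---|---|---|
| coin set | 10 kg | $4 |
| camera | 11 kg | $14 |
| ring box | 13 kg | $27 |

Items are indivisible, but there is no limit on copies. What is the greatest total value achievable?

Best value-per-unit is ring box at 27/13, and filling with it alone uses weight 3×13=39. No mix of the others beats 3×27 = 81.

$81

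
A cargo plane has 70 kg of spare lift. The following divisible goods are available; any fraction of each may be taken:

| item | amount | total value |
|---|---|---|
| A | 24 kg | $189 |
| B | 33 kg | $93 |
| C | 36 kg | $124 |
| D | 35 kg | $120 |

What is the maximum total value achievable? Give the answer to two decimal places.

347.29

Take in order of value per unit:
- A (189/24 per unit): all 24 → value 189, running total 189.00
- C (124/36 per unit): all 36 → value 124, running total 313.00
- D (120/35 per unit): 10 of 35 → value 10×120/35 = 34.2857, running total 347.29
Total 347.29.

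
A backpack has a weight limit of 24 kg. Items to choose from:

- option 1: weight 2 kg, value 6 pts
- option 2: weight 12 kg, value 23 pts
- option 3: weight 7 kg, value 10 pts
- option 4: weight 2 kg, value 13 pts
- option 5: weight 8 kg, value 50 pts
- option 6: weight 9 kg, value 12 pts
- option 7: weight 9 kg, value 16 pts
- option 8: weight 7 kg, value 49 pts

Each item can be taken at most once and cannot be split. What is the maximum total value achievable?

Check high-value combinations within 24 kg:
- option 3+option 4+option 5+option 8: weight 7+2+8+7=24, value 10+13+50+49=122
- option 1+option 4+option 5+option 8: weight 2+2+8+7=19, value 6+13+50+49=118
- option 1+option 3+option 5+option 8: weight 2+7+8+7=24, value 6+10+50+49=115
- option 5+option 7+option 8: weight 8+9+7=24, value 50+16+49=115
- option 4+option 5+option 8: weight 2+8+7=17, value 13+50+49=112
Best: 122 pts.

122 pts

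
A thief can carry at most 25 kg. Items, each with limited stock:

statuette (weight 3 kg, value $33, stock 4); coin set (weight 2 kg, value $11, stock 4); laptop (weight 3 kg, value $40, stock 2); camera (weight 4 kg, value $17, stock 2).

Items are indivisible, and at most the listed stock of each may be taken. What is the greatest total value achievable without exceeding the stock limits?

Top feasible selections:
- 4×statuette + 3×coin set + 2×laptop: weight 24, value 245
- 4×statuette + 1×coin set + 2×laptop + 1×camera: weight 24, value 240
Best: $245.

$245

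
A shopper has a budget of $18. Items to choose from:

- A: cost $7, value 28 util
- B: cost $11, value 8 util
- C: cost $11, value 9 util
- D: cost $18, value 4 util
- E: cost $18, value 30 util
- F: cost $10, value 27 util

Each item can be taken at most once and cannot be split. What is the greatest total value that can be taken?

This is a 0/1 knapsack; check combinations near the capacity.
- A+F: cost 7+10=17, value 28+27=55
- A+C: cost 7+11=18, value 28+9=37
- A+B: cost 7+11=18, value 28+8=36
- E: cost 18, value 30
Best: 55 util.

55 util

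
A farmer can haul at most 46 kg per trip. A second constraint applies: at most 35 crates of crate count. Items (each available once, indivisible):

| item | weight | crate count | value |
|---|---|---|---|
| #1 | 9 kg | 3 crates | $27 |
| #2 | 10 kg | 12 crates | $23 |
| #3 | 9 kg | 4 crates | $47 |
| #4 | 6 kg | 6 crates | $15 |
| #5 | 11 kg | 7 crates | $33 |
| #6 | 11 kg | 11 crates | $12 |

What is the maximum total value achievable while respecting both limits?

Feasible sets respecting both limits:
- #1+#2+#3+#4+#5: weight 45, crate count 32, value 145
- #1+#3+#4+#5+#6: weight 46, crate count 31, value 134
- #1+#2+#3+#5: weight 39, crate count 26, value 130
Best: $145.

$145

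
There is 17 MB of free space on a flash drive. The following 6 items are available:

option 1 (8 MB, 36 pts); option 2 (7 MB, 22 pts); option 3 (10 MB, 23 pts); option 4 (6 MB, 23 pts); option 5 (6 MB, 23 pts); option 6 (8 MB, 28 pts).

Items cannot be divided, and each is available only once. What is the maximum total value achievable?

Check high-value combinations within 17 MB:
- option 1+option 6: size 8+8=16, value 36+28=64
- option 1+option 4: size 8+6=14, value 36+23=59
- option 1+option 5: size 8+6=14, value 36+23=59
- option 1+option 2: size 8+7=15, value 36+22=58
- option 4+option 6: size 6+8=14, value 23+28=51
Best: 64 pts.

64 pts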